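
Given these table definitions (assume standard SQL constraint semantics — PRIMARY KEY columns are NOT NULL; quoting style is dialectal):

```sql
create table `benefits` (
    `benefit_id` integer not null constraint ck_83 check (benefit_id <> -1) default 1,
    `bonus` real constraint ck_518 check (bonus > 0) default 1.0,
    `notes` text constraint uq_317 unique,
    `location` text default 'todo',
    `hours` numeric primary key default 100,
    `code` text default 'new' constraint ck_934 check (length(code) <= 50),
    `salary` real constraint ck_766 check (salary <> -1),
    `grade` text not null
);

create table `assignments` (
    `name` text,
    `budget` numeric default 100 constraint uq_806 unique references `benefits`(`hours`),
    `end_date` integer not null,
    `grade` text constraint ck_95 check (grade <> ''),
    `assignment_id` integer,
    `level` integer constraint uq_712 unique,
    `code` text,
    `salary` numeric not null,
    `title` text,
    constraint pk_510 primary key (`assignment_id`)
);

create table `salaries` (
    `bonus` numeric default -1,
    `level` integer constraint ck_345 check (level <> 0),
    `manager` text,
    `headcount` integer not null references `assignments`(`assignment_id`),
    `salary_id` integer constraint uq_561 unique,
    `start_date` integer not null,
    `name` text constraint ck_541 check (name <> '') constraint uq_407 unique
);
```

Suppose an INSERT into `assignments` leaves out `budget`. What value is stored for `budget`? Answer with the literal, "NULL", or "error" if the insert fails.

budget has an explicit DEFAULT 100.
When the column is omitted from an INSERT, that default is used.

100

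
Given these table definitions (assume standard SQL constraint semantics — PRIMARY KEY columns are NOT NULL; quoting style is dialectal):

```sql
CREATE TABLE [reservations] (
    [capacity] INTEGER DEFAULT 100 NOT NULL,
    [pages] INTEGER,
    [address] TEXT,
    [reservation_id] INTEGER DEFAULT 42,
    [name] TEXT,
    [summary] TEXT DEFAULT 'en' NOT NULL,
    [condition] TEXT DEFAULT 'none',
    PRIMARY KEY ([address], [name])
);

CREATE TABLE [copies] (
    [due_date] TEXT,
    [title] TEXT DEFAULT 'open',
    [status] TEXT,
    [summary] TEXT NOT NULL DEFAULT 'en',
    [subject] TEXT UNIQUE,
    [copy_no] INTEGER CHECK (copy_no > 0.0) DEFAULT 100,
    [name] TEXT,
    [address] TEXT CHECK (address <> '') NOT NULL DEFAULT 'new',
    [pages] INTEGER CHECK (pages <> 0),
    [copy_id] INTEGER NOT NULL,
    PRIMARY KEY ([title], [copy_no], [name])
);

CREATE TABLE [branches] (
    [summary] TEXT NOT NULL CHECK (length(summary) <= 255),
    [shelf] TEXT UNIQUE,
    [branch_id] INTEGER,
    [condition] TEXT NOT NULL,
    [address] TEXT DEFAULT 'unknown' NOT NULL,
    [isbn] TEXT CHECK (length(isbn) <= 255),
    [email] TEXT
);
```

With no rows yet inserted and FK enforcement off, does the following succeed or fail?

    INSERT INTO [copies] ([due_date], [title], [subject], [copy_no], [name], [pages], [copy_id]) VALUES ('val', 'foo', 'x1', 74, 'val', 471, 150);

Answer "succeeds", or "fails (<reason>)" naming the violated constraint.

NOT NULL columns: address defaults to 'new'; copy_id is supplied; copy_no is supplied; name is supplied; summary defaults to 'en'; title is supplied.
CHECK constraints: 74 satisfies (copy_no > 0.0); 471 satisfies (pages <> 0).
No constraint is violated.

succeeds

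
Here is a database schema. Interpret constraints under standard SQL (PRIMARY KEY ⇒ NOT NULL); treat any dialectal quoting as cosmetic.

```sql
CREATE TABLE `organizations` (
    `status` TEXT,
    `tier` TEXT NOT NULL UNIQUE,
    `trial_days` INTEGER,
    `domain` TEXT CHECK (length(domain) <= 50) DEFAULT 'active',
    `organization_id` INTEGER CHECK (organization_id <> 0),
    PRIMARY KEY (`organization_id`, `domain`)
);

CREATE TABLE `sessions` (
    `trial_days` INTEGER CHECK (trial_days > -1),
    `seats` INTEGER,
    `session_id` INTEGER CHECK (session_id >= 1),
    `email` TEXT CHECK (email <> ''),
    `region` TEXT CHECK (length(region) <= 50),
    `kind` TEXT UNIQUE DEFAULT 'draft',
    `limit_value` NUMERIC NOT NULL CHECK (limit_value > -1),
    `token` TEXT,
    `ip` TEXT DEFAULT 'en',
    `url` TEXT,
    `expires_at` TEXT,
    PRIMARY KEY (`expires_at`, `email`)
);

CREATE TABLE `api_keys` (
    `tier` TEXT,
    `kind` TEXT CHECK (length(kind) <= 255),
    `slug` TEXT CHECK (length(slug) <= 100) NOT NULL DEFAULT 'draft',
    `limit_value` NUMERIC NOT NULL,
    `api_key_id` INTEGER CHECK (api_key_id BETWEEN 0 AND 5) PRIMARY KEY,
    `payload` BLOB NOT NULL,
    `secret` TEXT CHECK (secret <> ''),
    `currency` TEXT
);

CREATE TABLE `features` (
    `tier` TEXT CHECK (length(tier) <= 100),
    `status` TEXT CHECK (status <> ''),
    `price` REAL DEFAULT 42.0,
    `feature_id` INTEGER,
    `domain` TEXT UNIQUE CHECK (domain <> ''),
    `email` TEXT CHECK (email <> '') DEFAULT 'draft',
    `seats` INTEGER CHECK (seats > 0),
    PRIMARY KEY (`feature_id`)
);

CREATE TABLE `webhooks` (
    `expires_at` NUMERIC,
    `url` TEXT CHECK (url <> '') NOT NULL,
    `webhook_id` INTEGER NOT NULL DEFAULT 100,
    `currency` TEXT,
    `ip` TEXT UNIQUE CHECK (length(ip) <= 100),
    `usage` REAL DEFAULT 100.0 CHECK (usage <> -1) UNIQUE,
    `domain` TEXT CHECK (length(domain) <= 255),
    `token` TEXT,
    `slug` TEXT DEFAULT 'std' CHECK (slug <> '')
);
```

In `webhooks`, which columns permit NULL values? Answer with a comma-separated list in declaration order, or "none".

expires_at, currency, ip, usage, domain, token, slug

- expires_at: no NOT NULL constraint applies → nullable.
- url: declared NOT NULL → not nullable.
- webhook_id: declared NOT NULL → not nullable.
- currency: no NOT NULL constraint applies → nullable.
- ip: CHECK does not forbid NULL (a CHECK constraint passes when its expression is NULL) → nullable.
- usage: CHECK does not forbid NULL (a CHECK constraint passes when its expression is NULL) → nullable.
- domain: CHECK does not forbid NULL (a CHECK constraint passes when its expression is NULL) → nullable.
- token: no NOT NULL constraint applies → nullable.
- slug: CHECK does not forbid NULL (a CHECK constraint passes when its expression is NULL) → nullable.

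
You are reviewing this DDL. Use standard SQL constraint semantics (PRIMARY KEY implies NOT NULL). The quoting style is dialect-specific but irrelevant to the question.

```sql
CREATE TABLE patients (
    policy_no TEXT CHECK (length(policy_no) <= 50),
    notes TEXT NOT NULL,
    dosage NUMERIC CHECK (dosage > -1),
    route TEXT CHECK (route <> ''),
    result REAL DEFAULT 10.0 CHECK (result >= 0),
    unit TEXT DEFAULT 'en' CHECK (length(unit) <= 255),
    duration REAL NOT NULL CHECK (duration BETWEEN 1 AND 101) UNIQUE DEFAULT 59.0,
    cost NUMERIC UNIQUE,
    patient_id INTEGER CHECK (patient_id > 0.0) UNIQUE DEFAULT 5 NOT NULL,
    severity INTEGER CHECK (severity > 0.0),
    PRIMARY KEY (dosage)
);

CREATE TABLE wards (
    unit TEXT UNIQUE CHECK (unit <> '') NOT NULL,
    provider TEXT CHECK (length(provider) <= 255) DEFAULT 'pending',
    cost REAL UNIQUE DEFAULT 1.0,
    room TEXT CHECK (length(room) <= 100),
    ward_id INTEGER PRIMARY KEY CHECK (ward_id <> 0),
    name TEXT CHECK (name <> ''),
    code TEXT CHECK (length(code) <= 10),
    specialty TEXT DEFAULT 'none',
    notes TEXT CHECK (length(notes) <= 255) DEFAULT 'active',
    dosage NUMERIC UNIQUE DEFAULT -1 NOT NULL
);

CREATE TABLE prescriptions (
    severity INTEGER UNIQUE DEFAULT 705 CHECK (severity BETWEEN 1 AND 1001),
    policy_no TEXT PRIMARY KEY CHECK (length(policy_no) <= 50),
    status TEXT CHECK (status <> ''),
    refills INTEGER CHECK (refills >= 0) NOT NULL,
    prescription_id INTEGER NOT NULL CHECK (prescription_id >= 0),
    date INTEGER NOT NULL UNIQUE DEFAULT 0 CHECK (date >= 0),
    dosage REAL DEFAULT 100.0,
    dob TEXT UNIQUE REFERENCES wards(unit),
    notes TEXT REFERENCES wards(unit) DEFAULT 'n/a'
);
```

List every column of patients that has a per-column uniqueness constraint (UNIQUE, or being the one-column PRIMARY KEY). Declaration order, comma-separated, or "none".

- policy_no: no UNIQUE or single-column PK constraint.
- notes: no UNIQUE or single-column PK constraint.
- dosage: single-column PRIMARY KEY → unique.
- route: no UNIQUE or single-column PK constraint.
- result: no UNIQUE or single-column PK constraint.
- unit: no UNIQUE or single-column PK constraint.
- duration: declared UNIQUE → unique.
- cost: declared UNIQUE → unique.
- patient_id: declared UNIQUE → unique.
- severity: no UNIQUE or single-column PK constraint.

dosage, duration, cost, patient_id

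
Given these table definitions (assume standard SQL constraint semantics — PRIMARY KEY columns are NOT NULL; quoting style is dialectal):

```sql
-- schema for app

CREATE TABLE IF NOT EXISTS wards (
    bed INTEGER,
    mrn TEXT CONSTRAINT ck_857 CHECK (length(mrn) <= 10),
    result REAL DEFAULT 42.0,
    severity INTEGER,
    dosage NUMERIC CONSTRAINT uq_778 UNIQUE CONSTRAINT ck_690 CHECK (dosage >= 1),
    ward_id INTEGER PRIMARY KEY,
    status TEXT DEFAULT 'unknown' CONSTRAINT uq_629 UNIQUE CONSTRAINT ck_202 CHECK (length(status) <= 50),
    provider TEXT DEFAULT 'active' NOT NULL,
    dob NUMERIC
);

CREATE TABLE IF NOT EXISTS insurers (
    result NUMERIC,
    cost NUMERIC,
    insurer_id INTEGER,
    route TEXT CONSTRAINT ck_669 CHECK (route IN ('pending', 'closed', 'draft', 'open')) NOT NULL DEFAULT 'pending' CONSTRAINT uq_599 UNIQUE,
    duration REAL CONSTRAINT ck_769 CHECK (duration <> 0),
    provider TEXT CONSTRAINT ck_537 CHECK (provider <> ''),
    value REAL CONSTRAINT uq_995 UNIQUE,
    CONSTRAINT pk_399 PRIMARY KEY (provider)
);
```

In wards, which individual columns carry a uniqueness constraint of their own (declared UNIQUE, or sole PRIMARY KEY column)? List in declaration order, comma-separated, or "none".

dosage, ward_id, status

- bed: no UNIQUE or single-column PK constraint.
- mrn: no UNIQUE or single-column PK constraint.
- result: no UNIQUE or single-column PK constraint.
- severity: no UNIQUE or single-column PK constraint.
- dosage: declared UNIQUE → unique.
- ward_id: single-column PRIMARY KEY → unique.
- status: declared UNIQUE → unique.
- provider: no UNIQUE or single-column PK constraint.
- dob: no UNIQUE or single-column PK constraint.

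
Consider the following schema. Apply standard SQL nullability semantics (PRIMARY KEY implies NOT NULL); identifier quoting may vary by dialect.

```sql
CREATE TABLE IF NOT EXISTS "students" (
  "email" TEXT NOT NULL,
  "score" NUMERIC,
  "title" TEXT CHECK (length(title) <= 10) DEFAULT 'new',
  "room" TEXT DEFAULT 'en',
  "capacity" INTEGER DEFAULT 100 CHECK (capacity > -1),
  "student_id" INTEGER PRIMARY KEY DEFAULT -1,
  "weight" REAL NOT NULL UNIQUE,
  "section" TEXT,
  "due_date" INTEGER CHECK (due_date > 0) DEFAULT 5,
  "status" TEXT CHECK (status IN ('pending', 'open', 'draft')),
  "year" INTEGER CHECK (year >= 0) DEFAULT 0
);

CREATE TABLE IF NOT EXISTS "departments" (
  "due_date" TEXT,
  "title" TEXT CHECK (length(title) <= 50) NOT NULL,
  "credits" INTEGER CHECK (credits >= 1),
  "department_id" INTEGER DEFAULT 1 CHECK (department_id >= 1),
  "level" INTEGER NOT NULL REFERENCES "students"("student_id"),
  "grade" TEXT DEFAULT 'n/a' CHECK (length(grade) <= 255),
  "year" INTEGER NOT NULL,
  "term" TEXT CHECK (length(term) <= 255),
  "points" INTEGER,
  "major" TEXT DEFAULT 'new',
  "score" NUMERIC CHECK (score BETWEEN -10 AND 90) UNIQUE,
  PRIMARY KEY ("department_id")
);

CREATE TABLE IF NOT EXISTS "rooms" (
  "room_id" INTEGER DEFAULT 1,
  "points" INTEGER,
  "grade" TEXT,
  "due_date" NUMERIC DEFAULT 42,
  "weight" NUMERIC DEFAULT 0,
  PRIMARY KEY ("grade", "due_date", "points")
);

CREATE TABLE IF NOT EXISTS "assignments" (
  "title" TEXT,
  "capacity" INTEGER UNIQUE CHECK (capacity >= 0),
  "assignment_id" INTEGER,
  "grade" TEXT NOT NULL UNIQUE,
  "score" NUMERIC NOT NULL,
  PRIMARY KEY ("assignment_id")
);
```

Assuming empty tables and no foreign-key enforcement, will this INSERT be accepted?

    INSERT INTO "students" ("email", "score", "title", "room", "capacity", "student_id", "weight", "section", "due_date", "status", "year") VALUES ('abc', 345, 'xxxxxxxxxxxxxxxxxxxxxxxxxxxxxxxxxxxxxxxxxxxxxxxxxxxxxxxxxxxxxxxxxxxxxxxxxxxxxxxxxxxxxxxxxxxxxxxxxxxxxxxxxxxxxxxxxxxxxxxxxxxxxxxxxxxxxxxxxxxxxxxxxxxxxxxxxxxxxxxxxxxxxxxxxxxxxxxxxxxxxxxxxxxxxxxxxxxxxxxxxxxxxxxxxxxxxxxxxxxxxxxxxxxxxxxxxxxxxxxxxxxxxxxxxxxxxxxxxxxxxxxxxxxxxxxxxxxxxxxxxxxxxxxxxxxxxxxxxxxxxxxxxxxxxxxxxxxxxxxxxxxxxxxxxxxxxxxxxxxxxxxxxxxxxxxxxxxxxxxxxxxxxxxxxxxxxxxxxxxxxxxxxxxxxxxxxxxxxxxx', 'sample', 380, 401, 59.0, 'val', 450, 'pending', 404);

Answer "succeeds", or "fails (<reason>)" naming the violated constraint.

The value 'xxxxxxxxxxxxxxxxxxxxxxxxxxxxxxxxxxxxxxxxxxxxxxxxxxxxxxxxxxxxxxxxxxxxxxxxxxxxxxxxxxxxxxxxxxxxxxxxxxxxxxxxxxxxxxxxxxxxxxxxxxxxxxxxxxxxxxxxxxxxxxxxxxxxxxxxxxxxxxxxxxxxxxxxxxxxxxxxxxxxxxxxxxxxxxxxxxxxxxxxxxxxxxxxxxxxxxxxxxxxxxxxxxxxxxxxxxxxxxxxxxxxxxxxxxxxxxxxxxxxxxxxxxxxxxxxxxxxxxxxxxxxxxxxxxxxxxxxxxxxxxxxxxxxxxxxxxxxxxxxxxxxxxxxxxxxxxxxxxxxxxxxxxxxxxxxxxxxxxxxxxxxxxxxxxxxxxxxxxxxxxxxxxxxxxxxxxxxxxxx' for title violates CHECK (length(title) <= 10).

fails (CHECK on title)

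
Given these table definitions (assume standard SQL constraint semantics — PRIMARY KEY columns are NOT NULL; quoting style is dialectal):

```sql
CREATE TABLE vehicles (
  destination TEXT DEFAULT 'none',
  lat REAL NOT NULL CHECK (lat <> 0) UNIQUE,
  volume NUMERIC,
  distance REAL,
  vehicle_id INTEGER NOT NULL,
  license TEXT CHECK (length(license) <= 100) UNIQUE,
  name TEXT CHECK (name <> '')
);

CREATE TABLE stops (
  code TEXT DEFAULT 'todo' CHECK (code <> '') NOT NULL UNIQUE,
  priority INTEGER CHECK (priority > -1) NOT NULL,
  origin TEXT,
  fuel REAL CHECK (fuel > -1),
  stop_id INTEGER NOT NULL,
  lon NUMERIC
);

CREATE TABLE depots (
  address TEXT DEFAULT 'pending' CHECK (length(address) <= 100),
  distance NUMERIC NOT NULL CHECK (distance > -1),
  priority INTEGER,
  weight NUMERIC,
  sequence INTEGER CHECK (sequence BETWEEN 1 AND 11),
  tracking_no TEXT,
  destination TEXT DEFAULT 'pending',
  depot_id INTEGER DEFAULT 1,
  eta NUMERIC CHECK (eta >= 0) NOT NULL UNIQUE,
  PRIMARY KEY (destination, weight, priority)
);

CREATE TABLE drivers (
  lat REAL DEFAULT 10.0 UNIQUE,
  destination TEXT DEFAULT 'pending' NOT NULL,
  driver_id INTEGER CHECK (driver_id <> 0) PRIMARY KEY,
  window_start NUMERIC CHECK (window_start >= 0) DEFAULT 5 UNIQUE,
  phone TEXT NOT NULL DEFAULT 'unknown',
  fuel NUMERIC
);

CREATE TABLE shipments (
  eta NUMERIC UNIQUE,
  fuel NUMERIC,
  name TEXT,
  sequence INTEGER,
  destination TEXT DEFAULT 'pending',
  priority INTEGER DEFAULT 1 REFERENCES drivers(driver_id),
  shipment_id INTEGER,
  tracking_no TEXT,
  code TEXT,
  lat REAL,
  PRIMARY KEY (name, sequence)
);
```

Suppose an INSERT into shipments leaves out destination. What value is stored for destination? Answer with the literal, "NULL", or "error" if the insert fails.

'pending'

destination has an explicit DEFAULT 'pending'.
When the column is omitted from an INSERT, that default is used.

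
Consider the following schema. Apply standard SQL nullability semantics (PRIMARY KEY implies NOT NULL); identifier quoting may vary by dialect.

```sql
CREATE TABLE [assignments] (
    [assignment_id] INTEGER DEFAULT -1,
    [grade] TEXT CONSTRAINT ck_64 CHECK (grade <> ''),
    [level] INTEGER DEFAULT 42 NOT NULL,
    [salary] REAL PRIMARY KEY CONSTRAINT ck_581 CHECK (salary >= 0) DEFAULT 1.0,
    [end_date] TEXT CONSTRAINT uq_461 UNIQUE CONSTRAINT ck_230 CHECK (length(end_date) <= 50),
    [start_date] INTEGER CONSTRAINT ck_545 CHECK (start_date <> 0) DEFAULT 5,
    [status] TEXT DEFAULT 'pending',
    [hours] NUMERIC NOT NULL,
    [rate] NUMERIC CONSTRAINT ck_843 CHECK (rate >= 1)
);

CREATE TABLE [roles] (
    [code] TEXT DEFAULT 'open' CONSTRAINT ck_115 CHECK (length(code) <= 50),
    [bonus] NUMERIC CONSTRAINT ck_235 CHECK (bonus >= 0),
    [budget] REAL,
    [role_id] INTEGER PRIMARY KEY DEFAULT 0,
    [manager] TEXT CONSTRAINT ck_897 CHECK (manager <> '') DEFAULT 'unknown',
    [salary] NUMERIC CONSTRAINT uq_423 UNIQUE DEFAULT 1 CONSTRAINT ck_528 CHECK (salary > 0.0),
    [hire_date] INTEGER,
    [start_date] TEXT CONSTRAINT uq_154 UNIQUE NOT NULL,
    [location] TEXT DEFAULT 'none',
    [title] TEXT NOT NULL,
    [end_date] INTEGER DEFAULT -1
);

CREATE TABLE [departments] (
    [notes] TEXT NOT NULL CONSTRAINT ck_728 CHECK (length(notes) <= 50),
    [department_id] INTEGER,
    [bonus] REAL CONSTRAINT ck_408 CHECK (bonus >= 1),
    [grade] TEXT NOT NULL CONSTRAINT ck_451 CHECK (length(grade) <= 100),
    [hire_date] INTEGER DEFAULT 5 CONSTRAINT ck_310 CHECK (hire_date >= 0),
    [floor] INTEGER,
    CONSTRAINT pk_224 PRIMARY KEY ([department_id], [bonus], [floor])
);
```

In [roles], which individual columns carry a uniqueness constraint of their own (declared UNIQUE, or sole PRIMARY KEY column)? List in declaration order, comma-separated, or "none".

role_id, salary, start_date

- code: no UNIQUE or single-column PK constraint.
- bonus: no UNIQUE or single-column PK constraint.
- budget: no UNIQUE or single-column PK constraint.
- role_id: single-column PRIMARY KEY → unique.
- manager: no UNIQUE or single-column PK constraint.
- salary: declared UNIQUE → unique.
- hire_date: no UNIQUE or single-column PK constraint.
- start_date: declared UNIQUE → unique.
- location: no UNIQUE or single-column PK constraint.
- title: no UNIQUE or single-column PK constraint.
- end_date: no UNIQUE or single-column PK constraint.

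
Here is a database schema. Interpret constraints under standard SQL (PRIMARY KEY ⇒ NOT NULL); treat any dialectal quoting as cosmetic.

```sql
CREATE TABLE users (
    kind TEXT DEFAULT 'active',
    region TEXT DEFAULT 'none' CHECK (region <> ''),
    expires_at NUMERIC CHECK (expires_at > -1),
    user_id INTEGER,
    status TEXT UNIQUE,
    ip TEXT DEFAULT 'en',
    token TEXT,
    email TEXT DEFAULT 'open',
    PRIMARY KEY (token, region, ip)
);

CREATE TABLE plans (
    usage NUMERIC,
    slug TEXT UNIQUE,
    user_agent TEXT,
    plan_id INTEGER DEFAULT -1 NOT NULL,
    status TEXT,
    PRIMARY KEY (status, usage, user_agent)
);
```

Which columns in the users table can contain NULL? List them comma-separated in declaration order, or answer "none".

- kind: DEFAULT only fills an omitted column; an explicit NULL is still allowed → nullable.
- region: part of the PRIMARY KEY, which implies NOT NULL → not nullable.
- expires_at: CHECK does not forbid NULL (a CHECK constraint passes when its expression is NULL) → nullable.
- user_id: no NOT NULL constraint applies → nullable.
- status: UNIQUE does not imply NOT NULL → nullable.
- ip: part of the PRIMARY KEY, which implies NOT NULL → not nullable.
- token: part of the PRIMARY KEY, which implies NOT NULL → not nullable.
- email: DEFAULT only fills an omitted column; an explicit NULL is still allowed → nullable.

kind, expires_at, user_id, status, email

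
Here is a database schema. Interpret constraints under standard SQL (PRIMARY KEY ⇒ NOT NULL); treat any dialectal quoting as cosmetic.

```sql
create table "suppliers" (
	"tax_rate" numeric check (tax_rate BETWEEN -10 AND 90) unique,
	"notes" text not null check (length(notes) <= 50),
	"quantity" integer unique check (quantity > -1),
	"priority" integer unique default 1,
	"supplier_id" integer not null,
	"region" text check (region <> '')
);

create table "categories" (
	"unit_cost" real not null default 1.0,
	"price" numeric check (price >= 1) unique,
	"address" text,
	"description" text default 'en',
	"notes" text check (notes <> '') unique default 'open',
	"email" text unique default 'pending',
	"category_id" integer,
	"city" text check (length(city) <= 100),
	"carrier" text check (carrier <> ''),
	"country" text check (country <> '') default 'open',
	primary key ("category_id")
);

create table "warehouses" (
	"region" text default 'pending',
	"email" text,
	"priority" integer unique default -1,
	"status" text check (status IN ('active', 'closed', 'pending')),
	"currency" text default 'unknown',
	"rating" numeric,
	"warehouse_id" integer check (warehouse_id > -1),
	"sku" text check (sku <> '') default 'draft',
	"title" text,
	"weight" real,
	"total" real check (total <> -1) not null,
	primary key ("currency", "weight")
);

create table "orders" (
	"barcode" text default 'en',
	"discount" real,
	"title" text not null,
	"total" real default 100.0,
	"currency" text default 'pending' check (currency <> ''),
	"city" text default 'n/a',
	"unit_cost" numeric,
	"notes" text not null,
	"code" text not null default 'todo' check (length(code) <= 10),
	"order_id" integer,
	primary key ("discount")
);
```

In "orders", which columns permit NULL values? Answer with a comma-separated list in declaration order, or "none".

- barcode: DEFAULT only fills an omitted column; an explicit NULL is still allowed → nullable.
- discount: part of the PRIMARY KEY, which implies NOT NULL → not nullable.
- title: declared NOT NULL → not nullable.
- total: DEFAULT only fills an omitted column; an explicit NULL is still allowed → nullable.
- currency: CHECK does not forbid NULL (a CHECK constraint passes when its expression is NULL) → nullable.
- city: DEFAULT only fills an omitted column; an explicit NULL is still allowed → nullable.
- unit_cost: no NOT NULL constraint applies → nullable.
- notes: declared NOT NULL → not nullable.
- code: declared NOT NULL → not nullable.
- order_id: no NOT NULL constraint applies → nullable.

barcode, total, currency, city, unit_cost, order_id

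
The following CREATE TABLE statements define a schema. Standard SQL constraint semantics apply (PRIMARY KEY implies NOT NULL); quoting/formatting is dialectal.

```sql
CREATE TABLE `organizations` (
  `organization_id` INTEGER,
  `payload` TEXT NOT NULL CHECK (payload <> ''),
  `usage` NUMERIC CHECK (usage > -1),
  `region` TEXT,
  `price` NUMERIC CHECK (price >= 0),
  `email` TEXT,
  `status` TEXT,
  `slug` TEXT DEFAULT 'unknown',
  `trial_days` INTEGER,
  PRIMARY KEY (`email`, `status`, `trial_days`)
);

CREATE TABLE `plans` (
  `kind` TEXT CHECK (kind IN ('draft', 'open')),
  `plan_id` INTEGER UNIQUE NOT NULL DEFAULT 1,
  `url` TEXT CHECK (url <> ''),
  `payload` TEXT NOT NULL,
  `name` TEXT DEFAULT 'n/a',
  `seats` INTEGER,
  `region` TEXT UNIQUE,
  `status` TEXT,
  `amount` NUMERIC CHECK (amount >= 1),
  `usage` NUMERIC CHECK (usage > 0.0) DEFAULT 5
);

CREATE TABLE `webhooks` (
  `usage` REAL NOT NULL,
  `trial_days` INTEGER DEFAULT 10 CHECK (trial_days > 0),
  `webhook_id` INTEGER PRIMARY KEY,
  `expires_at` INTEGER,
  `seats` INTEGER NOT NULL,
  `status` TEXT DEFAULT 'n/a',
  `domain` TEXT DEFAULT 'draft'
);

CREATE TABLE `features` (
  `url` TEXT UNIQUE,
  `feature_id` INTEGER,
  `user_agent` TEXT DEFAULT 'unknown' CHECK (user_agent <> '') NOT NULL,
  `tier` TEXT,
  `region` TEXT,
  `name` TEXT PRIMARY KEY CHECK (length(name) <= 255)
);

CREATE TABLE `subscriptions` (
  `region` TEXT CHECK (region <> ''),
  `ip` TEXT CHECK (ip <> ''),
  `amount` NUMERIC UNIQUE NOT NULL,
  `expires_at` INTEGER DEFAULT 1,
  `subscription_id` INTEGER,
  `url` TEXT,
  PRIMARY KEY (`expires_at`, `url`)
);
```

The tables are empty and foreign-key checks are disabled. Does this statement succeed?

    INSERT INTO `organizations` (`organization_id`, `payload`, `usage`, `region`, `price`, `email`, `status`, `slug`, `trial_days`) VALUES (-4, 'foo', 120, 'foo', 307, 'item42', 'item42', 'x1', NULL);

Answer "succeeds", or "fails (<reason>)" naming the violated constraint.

fails (NOT NULL on trial_days)

trial_days is explicitly set to NULL, but trial_days is part of the PRIMARY KEY (implied NOT NULL).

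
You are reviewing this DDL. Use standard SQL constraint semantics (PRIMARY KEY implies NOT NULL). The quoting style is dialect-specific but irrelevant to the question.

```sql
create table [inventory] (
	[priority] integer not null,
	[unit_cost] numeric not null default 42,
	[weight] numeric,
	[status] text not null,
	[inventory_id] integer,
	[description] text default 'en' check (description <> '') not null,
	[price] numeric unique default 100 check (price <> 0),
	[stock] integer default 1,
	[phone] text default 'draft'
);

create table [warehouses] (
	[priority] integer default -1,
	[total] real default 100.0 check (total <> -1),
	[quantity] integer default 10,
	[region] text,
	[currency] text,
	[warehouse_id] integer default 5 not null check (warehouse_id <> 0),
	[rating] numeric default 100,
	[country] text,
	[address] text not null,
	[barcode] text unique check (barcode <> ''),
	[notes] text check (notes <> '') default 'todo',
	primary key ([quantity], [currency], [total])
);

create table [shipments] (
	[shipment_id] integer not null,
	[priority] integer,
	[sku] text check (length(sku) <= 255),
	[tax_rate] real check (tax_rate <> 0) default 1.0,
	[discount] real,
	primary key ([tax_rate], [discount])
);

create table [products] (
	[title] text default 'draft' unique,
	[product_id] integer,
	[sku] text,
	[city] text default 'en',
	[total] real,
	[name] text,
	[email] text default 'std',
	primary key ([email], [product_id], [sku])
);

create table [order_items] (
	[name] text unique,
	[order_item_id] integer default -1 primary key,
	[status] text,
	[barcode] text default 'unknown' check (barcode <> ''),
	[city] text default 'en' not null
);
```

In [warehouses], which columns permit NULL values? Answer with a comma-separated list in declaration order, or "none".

priority, region, rating, country, barcode, notes

- priority: DEFAULT only fills an omitted column; an explicit NULL is still allowed → nullable.
- total: part of the PRIMARY KEY, which implies NOT NULL → not nullable.
- quantity: part of the PRIMARY KEY, which implies NOT NULL → not nullable.
- region: no NOT NULL constraint applies → nullable.
- currency: part of the PRIMARY KEY, which implies NOT NULL → not nullable.
- warehouse_id: declared NOT NULL → not nullable.
- rating: DEFAULT only fills an omitted column; an explicit NULL is still allowed → nullable.
- country: no NOT NULL constraint applies → nullable.
- address: declared NOT NULL → not nullable.
- barcode: CHECK does not forbid NULL (a CHECK constraint passes when its expression is NULL) → nullable.
- notes: CHECK does not forbid NULL (a CHECK constraint passes when its expression is NULL) → nullable.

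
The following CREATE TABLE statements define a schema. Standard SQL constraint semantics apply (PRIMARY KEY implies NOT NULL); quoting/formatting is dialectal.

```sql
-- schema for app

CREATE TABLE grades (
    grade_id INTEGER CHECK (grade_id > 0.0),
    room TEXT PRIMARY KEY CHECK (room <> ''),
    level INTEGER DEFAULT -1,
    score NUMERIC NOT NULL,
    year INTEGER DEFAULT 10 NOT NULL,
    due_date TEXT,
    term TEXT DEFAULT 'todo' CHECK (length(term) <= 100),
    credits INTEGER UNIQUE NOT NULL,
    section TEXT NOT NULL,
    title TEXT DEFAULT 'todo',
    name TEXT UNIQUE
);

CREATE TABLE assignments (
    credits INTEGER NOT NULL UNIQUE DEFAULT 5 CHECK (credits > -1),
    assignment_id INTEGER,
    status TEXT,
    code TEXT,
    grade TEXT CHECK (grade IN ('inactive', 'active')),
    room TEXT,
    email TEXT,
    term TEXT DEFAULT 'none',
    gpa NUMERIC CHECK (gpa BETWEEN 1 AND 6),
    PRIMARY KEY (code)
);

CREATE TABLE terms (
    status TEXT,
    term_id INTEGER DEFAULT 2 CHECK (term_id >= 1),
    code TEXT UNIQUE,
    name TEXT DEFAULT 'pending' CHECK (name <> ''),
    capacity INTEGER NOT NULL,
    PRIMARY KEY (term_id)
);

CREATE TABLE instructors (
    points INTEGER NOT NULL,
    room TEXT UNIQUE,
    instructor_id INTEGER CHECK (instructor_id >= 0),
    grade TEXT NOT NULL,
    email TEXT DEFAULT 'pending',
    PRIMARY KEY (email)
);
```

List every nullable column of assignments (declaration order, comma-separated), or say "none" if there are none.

- credits: declared NOT NULL → not nullable.
- assignment_id: no NOT NULL constraint applies → nullable.
- status: no NOT NULL constraint applies → nullable.
- code: part of the PRIMARY KEY, which implies NOT NULL → not nullable.
- grade: CHECK does not forbid NULL (a CHECK constraint passes when its expression is NULL) → nullable.
- room: no NOT NULL constraint applies → nullable.
- email: no NOT NULL constraint applies → nullable.
- term: DEFAULT only fills an omitted column; an explicit NULL is still allowed → nullable.
- gpa: CHECK does not forbid NULL (a CHECK constraint passes when its expression is NULL) → nullable.

assignment_id, status, grade, room, email, term, gpa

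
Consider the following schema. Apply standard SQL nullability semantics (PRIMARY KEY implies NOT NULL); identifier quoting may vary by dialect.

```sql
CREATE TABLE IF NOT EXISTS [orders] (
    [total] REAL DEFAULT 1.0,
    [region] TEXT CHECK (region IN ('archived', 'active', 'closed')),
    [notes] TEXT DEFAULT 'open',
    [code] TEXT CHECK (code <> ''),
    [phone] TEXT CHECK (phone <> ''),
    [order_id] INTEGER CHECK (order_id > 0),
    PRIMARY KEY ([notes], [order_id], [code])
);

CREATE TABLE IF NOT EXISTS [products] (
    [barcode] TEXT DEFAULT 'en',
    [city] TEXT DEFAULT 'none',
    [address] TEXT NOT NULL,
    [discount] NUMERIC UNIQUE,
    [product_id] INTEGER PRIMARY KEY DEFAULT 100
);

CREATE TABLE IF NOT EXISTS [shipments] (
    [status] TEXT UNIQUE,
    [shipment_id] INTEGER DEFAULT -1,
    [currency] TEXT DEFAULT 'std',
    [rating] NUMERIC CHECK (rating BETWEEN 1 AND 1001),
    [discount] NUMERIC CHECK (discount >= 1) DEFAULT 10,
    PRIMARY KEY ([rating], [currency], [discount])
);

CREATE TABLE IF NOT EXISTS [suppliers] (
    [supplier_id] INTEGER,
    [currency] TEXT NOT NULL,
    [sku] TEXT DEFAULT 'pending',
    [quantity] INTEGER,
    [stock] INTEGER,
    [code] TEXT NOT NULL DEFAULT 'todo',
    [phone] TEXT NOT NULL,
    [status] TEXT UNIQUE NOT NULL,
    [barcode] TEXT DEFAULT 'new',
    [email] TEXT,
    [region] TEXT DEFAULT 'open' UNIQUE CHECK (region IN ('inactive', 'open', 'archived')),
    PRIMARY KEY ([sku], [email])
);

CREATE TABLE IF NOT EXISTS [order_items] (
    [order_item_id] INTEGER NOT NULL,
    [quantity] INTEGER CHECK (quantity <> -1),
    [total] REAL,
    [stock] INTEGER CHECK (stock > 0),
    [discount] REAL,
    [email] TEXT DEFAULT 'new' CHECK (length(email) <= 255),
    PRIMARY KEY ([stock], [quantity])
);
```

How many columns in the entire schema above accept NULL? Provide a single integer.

16

orders: 3 nullable (total, region, phone — PK (notes, order_id, code) and explicit NOT NULL columns excluded).
products: 3 nullable (barcode, city, discount — PK (product_id) and explicit NOT NULL columns excluded).
shipments: 2 nullable (status, shipment_id — PK (rating, currency, discount) and explicit NOT NULL columns excluded).
suppliers: 5 nullable (supplier_id, quantity, stock, barcode, region — PK (sku, email) and explicit NOT NULL columns excluded).
order_items: 3 nullable (total, discount, email — PK (stock, quantity) and explicit NOT NULL columns excluded).
Total: 3 + 3 + 2 + 5 + 3 = 16.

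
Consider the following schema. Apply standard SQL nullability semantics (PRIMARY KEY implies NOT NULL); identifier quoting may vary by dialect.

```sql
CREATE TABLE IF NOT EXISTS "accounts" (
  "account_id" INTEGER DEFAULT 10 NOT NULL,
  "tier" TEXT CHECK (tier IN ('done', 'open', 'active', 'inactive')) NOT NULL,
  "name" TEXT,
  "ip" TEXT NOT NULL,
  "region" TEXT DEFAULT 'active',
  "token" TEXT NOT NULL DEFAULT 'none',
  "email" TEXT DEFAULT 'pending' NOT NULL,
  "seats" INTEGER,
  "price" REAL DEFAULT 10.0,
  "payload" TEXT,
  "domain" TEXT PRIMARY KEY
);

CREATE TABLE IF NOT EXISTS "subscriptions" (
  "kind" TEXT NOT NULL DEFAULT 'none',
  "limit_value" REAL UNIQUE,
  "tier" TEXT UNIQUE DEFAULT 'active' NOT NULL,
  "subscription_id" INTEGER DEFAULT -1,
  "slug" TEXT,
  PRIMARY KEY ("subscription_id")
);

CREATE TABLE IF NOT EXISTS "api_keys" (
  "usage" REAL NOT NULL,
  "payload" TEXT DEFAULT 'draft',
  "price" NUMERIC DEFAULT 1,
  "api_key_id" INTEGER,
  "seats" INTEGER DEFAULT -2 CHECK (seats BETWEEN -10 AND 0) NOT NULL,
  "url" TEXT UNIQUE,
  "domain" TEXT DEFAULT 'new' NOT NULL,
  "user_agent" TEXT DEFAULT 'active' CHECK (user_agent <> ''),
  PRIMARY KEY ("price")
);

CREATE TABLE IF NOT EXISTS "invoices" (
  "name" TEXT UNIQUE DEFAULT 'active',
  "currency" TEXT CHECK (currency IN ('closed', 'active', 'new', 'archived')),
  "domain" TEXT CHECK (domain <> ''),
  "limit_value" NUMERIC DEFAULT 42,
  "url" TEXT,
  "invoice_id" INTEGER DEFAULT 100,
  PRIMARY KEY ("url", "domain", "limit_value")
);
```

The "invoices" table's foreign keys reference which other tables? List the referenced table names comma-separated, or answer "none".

none

No column in invoices has a REFERENCES clause.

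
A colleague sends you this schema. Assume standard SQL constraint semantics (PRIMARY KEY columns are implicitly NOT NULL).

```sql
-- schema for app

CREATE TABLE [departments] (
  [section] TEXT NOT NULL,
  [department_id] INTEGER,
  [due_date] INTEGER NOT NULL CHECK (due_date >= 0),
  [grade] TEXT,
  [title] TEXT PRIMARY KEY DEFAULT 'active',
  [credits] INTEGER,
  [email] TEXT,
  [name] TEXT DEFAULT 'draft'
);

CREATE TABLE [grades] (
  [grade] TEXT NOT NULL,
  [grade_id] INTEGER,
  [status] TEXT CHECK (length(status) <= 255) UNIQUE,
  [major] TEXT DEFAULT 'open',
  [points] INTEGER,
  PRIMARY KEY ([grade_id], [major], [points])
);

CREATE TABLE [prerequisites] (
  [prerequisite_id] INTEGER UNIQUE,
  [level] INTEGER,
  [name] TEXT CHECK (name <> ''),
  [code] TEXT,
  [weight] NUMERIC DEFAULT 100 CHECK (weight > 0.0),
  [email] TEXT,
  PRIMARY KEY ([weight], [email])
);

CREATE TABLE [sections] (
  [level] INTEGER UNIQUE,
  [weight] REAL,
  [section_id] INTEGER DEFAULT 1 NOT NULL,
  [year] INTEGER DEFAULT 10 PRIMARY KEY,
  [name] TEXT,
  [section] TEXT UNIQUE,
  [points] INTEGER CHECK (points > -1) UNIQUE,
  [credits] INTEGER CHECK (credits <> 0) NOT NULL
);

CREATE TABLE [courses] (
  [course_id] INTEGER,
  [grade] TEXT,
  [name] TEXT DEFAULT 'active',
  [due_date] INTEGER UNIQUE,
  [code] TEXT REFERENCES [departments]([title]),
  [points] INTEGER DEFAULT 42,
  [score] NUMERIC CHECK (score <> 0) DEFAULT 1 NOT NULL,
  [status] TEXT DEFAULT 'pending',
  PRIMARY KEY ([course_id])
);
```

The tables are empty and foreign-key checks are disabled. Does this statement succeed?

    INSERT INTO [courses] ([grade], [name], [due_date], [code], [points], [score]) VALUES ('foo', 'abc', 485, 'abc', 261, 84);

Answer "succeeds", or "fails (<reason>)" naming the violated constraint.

fails (NOT NULL on course_id)

course_id is omitted from the column list and has no DEFAULT, so it would receive NULL.
But course_id is part of the PRIMARY KEY (implied NOT NULL).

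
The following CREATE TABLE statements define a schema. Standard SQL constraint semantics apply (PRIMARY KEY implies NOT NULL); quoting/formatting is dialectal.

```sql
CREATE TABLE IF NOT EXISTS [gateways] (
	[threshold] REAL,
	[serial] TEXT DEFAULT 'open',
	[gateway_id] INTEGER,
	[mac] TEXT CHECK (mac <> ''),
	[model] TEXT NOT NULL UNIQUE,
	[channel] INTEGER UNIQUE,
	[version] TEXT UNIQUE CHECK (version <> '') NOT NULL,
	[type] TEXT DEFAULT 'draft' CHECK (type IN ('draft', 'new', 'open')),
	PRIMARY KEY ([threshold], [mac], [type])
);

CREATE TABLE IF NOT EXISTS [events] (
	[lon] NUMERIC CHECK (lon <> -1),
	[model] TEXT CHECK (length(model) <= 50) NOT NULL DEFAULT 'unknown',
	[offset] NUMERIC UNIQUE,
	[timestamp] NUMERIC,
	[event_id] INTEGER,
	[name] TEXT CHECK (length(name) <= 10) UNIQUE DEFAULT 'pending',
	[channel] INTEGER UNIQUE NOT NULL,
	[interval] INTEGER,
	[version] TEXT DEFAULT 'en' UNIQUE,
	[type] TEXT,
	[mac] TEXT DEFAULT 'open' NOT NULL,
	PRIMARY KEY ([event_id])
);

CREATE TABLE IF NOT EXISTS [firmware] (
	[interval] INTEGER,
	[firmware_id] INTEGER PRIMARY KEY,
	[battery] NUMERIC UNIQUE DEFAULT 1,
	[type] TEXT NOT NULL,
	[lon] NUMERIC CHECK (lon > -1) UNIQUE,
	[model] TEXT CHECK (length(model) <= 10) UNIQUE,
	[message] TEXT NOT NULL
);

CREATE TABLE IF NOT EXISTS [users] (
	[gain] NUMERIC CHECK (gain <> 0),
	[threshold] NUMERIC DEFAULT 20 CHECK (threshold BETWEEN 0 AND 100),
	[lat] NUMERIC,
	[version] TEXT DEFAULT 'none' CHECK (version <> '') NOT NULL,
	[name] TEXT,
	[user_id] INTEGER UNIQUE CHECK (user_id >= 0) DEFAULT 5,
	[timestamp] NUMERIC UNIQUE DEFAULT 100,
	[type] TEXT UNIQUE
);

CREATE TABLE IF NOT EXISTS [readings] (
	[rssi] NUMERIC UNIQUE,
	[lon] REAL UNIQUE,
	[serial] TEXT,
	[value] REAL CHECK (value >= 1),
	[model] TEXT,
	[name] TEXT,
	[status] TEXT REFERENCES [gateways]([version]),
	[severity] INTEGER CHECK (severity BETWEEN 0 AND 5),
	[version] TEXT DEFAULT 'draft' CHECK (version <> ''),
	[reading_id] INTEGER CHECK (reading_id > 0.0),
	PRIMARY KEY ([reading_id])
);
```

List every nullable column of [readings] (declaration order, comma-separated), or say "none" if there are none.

rssi, lon, serial, value, model, name, status, severity, version

- rssi: UNIQUE does not imply NOT NULL → nullable.
- lon: UNIQUE does not imply NOT NULL → nullable.
- serial: no NOT NULL constraint applies → nullable.
- value: CHECK does not forbid NULL (a CHECK constraint passes when its expression is NULL) → nullable.
- model: no NOT NULL constraint applies → nullable.
- name: no NOT NULL constraint applies → nullable.
- status: a foreign key column may be NULL unless separately constrained → nullable.
- severity: CHECK does not forbid NULL (a CHECK constraint passes when its expression is NULL) → nullable.
- version: CHECK does not forbid NULL (a CHECK constraint passes when its expression is NULL) → nullable.
- reading_id: part of the PRIMARY KEY, which implies NOT NULL → not nullable.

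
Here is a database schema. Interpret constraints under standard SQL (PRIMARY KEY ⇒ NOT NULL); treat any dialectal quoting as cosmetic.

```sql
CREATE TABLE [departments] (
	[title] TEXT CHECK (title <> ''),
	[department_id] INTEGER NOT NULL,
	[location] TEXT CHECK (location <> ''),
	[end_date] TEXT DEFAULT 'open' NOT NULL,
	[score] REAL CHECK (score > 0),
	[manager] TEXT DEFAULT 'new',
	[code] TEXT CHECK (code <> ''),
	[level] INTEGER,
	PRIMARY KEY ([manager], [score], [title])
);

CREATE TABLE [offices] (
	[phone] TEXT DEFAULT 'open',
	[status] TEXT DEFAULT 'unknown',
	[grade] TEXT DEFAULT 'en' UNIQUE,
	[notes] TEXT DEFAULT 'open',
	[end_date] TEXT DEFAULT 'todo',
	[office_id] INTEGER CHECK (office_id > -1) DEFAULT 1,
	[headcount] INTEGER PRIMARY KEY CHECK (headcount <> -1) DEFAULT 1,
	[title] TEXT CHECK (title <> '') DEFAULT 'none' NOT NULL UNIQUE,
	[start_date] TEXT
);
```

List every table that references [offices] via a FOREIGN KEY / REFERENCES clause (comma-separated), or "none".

none

No REFERENCES clause anywhere in the schema names offices.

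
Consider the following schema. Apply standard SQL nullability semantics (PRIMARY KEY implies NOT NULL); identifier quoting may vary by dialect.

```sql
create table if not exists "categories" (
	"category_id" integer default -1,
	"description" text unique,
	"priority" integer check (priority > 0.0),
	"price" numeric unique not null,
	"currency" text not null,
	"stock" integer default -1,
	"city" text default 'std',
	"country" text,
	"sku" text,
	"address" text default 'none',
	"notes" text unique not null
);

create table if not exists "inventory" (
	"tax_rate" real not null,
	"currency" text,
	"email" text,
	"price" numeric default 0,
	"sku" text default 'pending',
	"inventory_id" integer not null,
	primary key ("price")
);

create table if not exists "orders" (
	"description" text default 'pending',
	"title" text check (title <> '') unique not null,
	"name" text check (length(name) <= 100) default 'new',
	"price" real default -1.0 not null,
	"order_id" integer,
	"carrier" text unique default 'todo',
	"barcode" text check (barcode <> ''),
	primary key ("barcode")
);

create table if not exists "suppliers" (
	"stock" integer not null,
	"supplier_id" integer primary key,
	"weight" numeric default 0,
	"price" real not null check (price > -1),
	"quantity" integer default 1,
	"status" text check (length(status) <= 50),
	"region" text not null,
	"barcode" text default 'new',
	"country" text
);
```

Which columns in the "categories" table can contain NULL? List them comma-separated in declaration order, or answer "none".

category_id, description, priority, stock, city, country, sku, address

- category_id: DEFAULT only fills an omitted column; an explicit NULL is still allowed → nullable.
- description: UNIQUE does not imply NOT NULL → nullable.
- priority: CHECK does not forbid NULL (a CHECK constraint passes when its expression is NULL) → nullable.
- price: declared NOT NULL → not nullable.
- currency: declared NOT NULL → not nullable.
- stock: DEFAULT only fills an omitted column; an explicit NULL is still allowed → nullable.
- city: DEFAULT only fills an omitted column; an explicit NULL is still allowed → nullable.
- country: no NOT NULL constraint applies → nullable.
- sku: no NOT NULL constraint applies → nullable.
- address: DEFAULT only fills an omitted column; an explicit NULL is still allowed → nullable.
- notes: declared NOT NULL → not nullable.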